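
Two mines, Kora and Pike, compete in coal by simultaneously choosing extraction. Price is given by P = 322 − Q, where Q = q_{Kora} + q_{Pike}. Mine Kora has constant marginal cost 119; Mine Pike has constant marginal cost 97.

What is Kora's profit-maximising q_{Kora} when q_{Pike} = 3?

100

Mine Kora's profit: π = q_{Kora}(322 − (q_{Kora} + q_{Pike})) − 119q_{Kora}.
∂π/∂q_{Kora} = 203 − 2q_{Kora} − q_{Pike} = 0, so q_{Kora} = 101.5 − 0.5q_{Pike}.
At q_{Pike} = 3: q_{Kora} = 101.5 − 0.5·3 = 100.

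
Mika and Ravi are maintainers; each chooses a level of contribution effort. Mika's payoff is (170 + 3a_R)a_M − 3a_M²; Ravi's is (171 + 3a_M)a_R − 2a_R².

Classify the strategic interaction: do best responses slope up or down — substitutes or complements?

Expanding Mika's payoff: 170a_M + 3a_Ra_M − 3a_M².
∂π/∂a_M = 170 + 3a_R − 6a_M = 0, so a_M = 85/3 + 0.5a_R.
The best-response slope da_M/da_R = 0.5 > 0: the reaction function is upward-sloping, so the choices are strategic complements.

strategic complements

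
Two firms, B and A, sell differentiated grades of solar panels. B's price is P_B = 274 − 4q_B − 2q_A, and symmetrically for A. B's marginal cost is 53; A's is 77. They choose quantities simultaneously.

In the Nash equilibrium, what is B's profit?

Firm B's profit: π = q_B(274 − 4q_B − 2q_A) − 53q_B.
∂π/∂q_B = 221 − 8q_B − 2q_A = 0 ⇒ q_B = 27.625 − 0.25q_A.
Similarly q_A = 24.625 − 0.25q_B.
Plugging q_A into B's best response: q_B = 27.625 − 0.25(24.625 − 0.25q_B) ⇒ 0.9375q_B = 687/32, so q_B = 22.9.
Then q_A = 24.625 − 0.25·22.9 = 18.9.
P_B = 274 − 4·22.9 − 2·18.9 = 144.6.
Profit = (144.6 − 53)·22.9 = 2097.64.

2097.64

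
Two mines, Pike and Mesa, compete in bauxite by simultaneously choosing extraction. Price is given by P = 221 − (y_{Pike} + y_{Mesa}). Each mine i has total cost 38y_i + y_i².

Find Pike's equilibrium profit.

Mine Pike's profit: π = y_{Pike}(221 − (y_{Pike} + y_{Mesa})) − 38y_{Pike} − y_{Pike}².
∂π/∂y_{Pike} = 183 − 4y_{Pike} − y_{Mesa} = 0, so y_{Pike} = 45.75 − 0.25y_{Mesa}.
Setting y_{Pike} = y_{Mesa} in the reaction function: y_{Pike} = 45.75 − 0.25y_{Pike}, so y_{Pike} = 45.75 / 1.25 = 36.6.
Price P = 221 − 73.2 = 147.8.
Pike's profit: (147.8 − 38)·36.6 − (36.6)² = 2679.12.

2679.12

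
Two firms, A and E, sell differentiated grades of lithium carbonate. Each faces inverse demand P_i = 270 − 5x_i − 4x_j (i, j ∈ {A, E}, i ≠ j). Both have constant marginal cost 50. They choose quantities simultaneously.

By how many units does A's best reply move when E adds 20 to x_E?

Firm A's profit: π = x_A(270 − 5x_A − 4x_E) − 50x_A.
∂π/∂x_A = 220 − 10x_A − 4x_E = 0 ⇒ x_A = 22 − 0.4x_E.
The reaction-function slope is −0.4, so a 20-unit rise in x_E moves x_A by −0.4 × 20 = −8. A's best response falls — the actions are strategic substitutes.

-8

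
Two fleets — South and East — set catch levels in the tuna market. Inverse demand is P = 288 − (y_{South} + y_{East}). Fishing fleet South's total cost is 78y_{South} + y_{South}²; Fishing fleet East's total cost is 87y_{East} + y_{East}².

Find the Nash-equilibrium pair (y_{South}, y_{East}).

Fishing fleet South's profit: π = y_{South}(288 − (y_{South} + y_{East})) − 78y_{South} − y_{South}².
∂π/∂y_{South} = 210 − 4y_{South} − y_{East} = 0, so y_{South} = 52.5 − 0.25y_{East}.
By the same steps for East: y_{East} = 50.25 − 0.25y_{South}.
Substituting the second reaction function into the first: y_{South} = 52.5 − 0.25(50.25 − 0.25y_{South}), which gives 0.9375y_{South} = 39.9375 ⇒ y_{South} = 42.6.
Then y_{East} = 50.25 − 0.25·42.6 = 39.6.

42.6, 39.6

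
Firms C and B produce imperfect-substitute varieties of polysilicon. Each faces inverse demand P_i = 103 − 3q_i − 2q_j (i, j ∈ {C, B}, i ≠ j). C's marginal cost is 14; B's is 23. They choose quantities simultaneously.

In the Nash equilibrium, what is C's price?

49.0625

Firm C's profit: π = q_C(103 − 3q_C − 2q_B) − 14q_C.
∂π/∂q_C = 89 − 6q_C − 2q_B = 0 ⇒ q_C = 89/6 − (1/3)q_B.
Similarly q_B = 40/3 − (1/3)q_C.
Plugging q_B into C's best response: q_C = 89/6 − (1/3)(40/3 − (1/3)q_C) ⇒ (8/9)q_C = 187/18, so q_C = 11.6875.
Then q_B = 40/3 − (1/3)·11.6875 = 9.4375.
P_C = 103 − 3·11.6875 − 2·9.4375 = 49.0625.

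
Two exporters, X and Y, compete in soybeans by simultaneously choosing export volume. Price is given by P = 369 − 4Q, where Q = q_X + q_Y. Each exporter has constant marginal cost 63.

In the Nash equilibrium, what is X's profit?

Exporter X's profit: π = q_X(369 − 4(q_X + q_Y)) − 63q_X.
∂π/∂q_X = 306 − 8q_X − 4q_Y = 0, so q_X = 38.25 − 0.5q_Y.
Setting q_X = q_Y in the reaction function: q_X = 38.25 − 0.5q_X, so q_X = 38.25 / 1.5 = 25.5.
Price P = 369 − 4·51 = 165.
X's profit: (165 − 63)·25.5 = 2601.

2601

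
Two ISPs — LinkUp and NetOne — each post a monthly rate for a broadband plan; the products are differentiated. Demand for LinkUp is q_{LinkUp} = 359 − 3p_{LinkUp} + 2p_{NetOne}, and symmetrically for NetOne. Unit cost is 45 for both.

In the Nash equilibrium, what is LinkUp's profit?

18486.75

LinkUp's profit: π = (p_{LinkUp} − 45)(359 − 3p_{LinkUp} + 2p_{NetOne}).
∂π/∂p_{LinkUp} = 494 − 6p_{LinkUp} + 2p_{NetOne} = 0 ⇒ p_{LinkUp} = 247/3 + (1/3)p_{NetOne}.
By symmetry p_{NetOne} = p_{LinkUp}; substituting into the reaction function, (2/3)p_{LinkUp} = 247/3 and p_{LinkUp} = 123.5.
q_{LinkUp} = 359 − 3·123.5 + 2·123.5 = 235.5.
Profit = (123.5 − 45)·235.5 = 18486.75.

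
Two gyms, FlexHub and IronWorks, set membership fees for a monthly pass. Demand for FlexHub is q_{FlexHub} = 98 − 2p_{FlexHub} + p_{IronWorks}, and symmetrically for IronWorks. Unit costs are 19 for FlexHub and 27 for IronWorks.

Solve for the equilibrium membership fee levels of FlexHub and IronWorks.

46.4, 49.6

FlexHub's profit: π = (p_{FlexHub} − 19)(98 − 2p_{FlexHub} + p_{IronWorks}).
∂π/∂p_{FlexHub} = 136 − 4p_{FlexHub} + p_{IronWorks} = 0 ⇒ p_{FlexHub} = 34 + 0.25p_{IronWorks}.
Similarly p_{IronWorks} = 38 + 0.25p_{FlexHub}.
Plugging p_{IronWorks} into FlexHub's best response: p_{FlexHub} = 34 + 0.25(38 + 0.25p_{FlexHub}) ⇒ 0.9375p_{FlexHub} = 43.5, so p_{FlexHub} = 46.4.
Then p_{IronWorks} = 38 + 0.25·46.4 = 49.6.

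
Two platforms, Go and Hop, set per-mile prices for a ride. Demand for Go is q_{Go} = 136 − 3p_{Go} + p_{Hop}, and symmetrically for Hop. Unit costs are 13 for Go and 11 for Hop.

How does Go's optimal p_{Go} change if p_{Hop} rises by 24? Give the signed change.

Go's profit: π = (p_{Go} − 13)(136 − 3p_{Go} + p_{Hop}).
∂π/∂p_{Go} = 175 − 6p_{Go} + p_{Hop} = 0 ⇒ p_{Go} = 175/6 + (1/6)p_{Hop}.
The reaction-function slope is 1/6, so a 24-unit rise in p_{Hop} moves p_{Go} by 1/6 × 24 = 4. Go's best response rises — the actions are strategic complements.

4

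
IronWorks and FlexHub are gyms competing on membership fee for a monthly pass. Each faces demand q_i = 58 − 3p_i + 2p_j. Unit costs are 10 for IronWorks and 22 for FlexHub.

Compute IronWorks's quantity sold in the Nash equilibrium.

IronWorks's profit: π = (p_{IronWorks} − 10)(58 − 3p_{IronWorks} + 2p_{FlexHub}).
∂π/∂p_{IronWorks} = 88 − 6p_{IronWorks} + 2p_{FlexHub} = 0 ⇒ p_{IronWorks} = 44/3 + (1/3)p_{FlexHub}.
Similarly p_{FlexHub} = 62/3 + (1/3)p_{IronWorks}.
Solving the two reaction functions simultaneously: (1 − (1/3)(1/3))p_{IronWorks} = 44/3 + (1/3)·(62/3), so (8/9)p_{IronWorks} = 194/9 and p_{IronWorks} = 24.25.
Then p_{FlexHub} = 62/3 + (1/3)·24.25 = 28.75.
q_{IronWorks} = 58 − 3·24.25 + 2·28.75 = 42.75.

42.75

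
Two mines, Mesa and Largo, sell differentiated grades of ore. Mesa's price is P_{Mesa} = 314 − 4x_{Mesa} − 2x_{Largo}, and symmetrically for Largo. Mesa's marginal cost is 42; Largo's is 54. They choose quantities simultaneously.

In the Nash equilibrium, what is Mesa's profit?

3047.04

Mine Mesa's profit: π = x_{Mesa}(314 − 4x_{Mesa} − 2x_{Largo}) − 42x_{Mesa}.
∂π/∂x_{Mesa} = 272 − 8x_{Mesa} − 2x_{Largo} = 0 ⇒ x_{Mesa} = 34 − 0.25x_{Largo}.
Similarly x_{Largo} = 32.5 − 0.25x_{Mesa}.
Substituting the second reaction function into the first: x_{Mesa} = 34 − 0.25(32.5 − 0.25x_{Mesa}), which gives 0.9375x_{Mesa} = 25.875 ⇒ x_{Mesa} = 27.6.
Then x_{Largo} = 32.5 − 0.25·27.6 = 25.6.
P_{Mesa} = 314 − 4·27.6 − 2·25.6 = 152.4.
Profit = (152.4 − 42)·27.6 = 3047.04.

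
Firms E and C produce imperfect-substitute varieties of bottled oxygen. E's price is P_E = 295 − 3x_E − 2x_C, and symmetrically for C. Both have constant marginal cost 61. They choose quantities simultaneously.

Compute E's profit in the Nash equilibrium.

Firm E's profit: π = x_E(295 − 3x_E − 2x_C) − 61x_E.
∂π/∂x_E = 234 − 6x_E − 2x_C = 0 ⇒ x_E = 39 − (1/3)x_C.
Setting x_E = x_C in the reaction function: x_E = 39 − (1/3)x_E, so x_E = 39 / (4/3) = 29.25.
P_E = 295 − 3·29.25 − 2·29.25 = 148.75.
Profit = (148.75 − 61)·29.25 = 2566.6875.

2566.6875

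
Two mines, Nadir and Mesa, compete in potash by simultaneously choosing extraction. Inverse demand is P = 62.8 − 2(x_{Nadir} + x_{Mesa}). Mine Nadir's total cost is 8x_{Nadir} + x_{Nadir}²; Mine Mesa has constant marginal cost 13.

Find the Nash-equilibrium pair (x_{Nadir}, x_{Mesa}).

5.98, 9.46

Mine Nadir's profit: π = x_{Nadir}(62.8 − 2(x_{Nadir} + x_{Mesa})) − 8x_{Nadir} − x_{Nadir}².
∂π/∂x_{Nadir} = 54.8 − 6x_{Nadir} − 2x_{Mesa} = 0, so x_{Nadir} = 137/15 − (1/3)x_{Mesa}.
For Mesa: ∂π/∂x_{Mesa} = 49.8 − 4x_{Mesa} − 2x_{Nadir} = 0 ⇒ x_{Mesa} = 12.45 − 0.5x_{Nadir}.
Solving the two reaction functions simultaneously: (1 − (−1/3)(−0.5))x_{Nadir} = 137/15 − (1/3)·12.45, so (5/6)x_{Nadir} = 299/60 and x_{Nadir} = 5.98.
Then x_{Mesa} = 12.45 − 0.5·5.98 = 9.46.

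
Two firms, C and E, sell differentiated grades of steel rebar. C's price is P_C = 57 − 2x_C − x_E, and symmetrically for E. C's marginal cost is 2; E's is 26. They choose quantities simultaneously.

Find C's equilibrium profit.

317.52

Firm C's profit: π = x_C(57 − 2x_C − x_E) − 2x_C.
∂π/∂x_C = 55 − 4x_C − x_E = 0 ⇒ x_C = 13.75 − 0.25x_E.
Similarly x_E = 7.75 − 0.25x_C.
Solving the two reaction functions simultaneously: (1 − (−0.25)(−0.25))x_C = 13.75 − 0.25·7.75, so 0.9375x_C = 11.8125 and x_C = 12.6.
Then x_E = 7.75 − 0.25·12.6 = 4.6.
P_C = 57 − 2·12.6 − 4.6 = 27.2.
Profit = (27.2 − 2)·12.6 = 317.52.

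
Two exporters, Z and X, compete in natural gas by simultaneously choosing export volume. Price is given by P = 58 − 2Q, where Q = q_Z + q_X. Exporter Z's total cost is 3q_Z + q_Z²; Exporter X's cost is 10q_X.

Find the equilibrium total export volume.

15.1

Exporter Z's profit: π = q_Z(58 − 2(q_Z + q_X)) − 3q_Z − q_Z².
∂π/∂q_Z = 55 − 6q_Z − 2q_X = 0, so q_Z = 55/6 − (1/3)q_X.
For X: ∂π/∂q_X = 48 − 4q_X − 2q_Z = 0 ⇒ q_X = 12 − 0.5q_Z.
Solving the two reaction functions simultaneously: (1 − (−1/3)(−0.5))q_Z = 55/6 − (1/3)·12, so (5/6)q_Z = 31/6 and q_Z = 6.2.
Then q_X = 12 − 0.5·6.2 = 8.9.
Total export volume: 6.2 + 8.9 = 15.1.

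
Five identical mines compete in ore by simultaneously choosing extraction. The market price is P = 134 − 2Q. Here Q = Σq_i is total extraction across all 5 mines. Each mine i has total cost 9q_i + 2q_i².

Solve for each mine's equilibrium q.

A representative mine's profit is π_i = q_i(134 − 2Q) − 9q_i − 2q_i², with Q = q_i + Σ_{j≠i} q_j.
First-order condition: 125 − 8q_i − 2Σ_{j≠i} q_j = 0.
Imposing symmetry (q_j = q for all j) turns Σ_{j≠i} q_j into 4q, so 125 = 16q and q = 7.8125.

7.8125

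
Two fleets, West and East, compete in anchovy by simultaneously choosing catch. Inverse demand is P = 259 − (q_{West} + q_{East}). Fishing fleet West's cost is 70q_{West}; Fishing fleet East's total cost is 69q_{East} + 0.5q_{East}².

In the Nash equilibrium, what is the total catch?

113.6

Fishing fleet West's profit: π = q_{West}(259 − (q_{West} + q_{East})) − 70q_{West}.
∂π/∂q_{West} = 189 − 2q_{West} − q_{East} = 0, so q_{West} = 94.5 − 0.5q_{East}.
For East: ∂π/∂q_{East} = 190 − 3q_{East} − q_{West} = 0 ⇒ q_{East} = 190/3 − (1/3)q_{West}.
Plugging q_{East} into West's best response: q_{West} = 94.5 − 0.5(190/3 − (1/3)q_{West}) ⇒ (5/6)q_{West} = 377/6, so q_{West} = 75.4.
Then q_{East} = 190/3 − (1/3)·75.4 = 38.2.
Total catch: 75.4 + 38.2 = 113.6.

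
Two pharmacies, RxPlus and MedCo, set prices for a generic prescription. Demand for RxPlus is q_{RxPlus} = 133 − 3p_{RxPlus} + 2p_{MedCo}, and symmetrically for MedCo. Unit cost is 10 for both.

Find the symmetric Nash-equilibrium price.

RxPlus's profit: π = (p_{RxPlus} − 10)(133 − 3p_{RxPlus} + 2p_{MedCo}).
∂π/∂p_{RxPlus} = 163 − 6p_{RxPlus} + 2p_{MedCo} = 0 ⇒ p_{RxPlus} = 163/6 + (1/3)p_{MedCo}.
Setting p_{RxPlus} = p_{MedCo} in the reaction function: p_{RxPlus} = 163/6 + (1/3)p_{RxPlus}, so p_{RxPlus} = (163/6) / (2/3) = 40.75.

40.75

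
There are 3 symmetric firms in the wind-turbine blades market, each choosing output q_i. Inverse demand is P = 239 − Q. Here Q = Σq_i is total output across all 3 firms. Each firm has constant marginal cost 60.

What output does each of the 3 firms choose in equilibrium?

A representative firm's profit is π_i = q_i(239 − Q) − 60q_i, with Q = q_i + Σ_{j≠i} q_j.
First-order condition: 179 − 2q_i − Σ_{j≠i} q_j = 0.
In a symmetric equilibrium every firm chooses the same q, so Σ_{j≠i} q_j = 2q. The condition becomes 179 − 4q = 0, giving q = 179/4 = 44.75.

44.75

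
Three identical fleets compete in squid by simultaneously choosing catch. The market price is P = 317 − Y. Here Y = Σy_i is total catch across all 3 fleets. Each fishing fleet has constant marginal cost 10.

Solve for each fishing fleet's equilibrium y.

76.75

A representative fishing fleet's profit is π_i = y_i(317 − Y) − 10y_i, with Y = y_i + Σ_{j≠i} y_j.
First-order condition: 307 − 2y_i − Σ_{j≠i} y_j = 0.
Imposing symmetry (y_j = y for all j) turns Σ_{j≠i} y_j into 2y, so 307 = 4y and y = 76.75.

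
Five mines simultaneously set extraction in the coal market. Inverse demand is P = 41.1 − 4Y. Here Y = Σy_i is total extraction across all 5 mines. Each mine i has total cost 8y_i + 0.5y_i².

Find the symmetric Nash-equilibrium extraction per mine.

A representative mine's profit is π_i = y_i(41.1 − 4Y) − 8y_i − 0.5y_i², with Y = y_i + Σ_{j≠i} y_j.
First-order condition: 33.1 − 9y_i − 4Σ_{j≠i} y_j = 0.
Imposing symmetry (y_j = y for all j) turns Σ_{j≠i} y_j into 4y, so 33.1 = 25y and y = 1.324.

1.324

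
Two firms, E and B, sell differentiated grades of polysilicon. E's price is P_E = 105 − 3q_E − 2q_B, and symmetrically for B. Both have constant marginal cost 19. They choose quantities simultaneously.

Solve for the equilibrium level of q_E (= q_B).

Firm E's profit: π = q_E(105 − 3q_E − 2q_B) − 19q_E.
∂π/∂q_E = 86 − 6q_E − 2q_B = 0 ⇒ q_E = 43/3 − (1/3)q_B.
By symmetry q_B = q_E; substituting into the reaction function, (4/3)q_E = 43/3 and q_E = 10.75.

10.75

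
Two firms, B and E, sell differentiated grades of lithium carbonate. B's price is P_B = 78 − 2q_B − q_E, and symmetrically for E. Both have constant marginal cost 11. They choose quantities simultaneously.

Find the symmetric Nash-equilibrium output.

13.4

Firm B's profit: π = q_B(78 − 2q_B − q_E) − 11q_B.
∂π/∂q_B = 67 − 4q_B − q_E = 0 ⇒ q_B = 16.75 − 0.25q_E.
Setting q_B = q_E in the reaction function: q_B = 16.75 − 0.25q_B, so q_B = 16.75 / 1.25 = 13.4.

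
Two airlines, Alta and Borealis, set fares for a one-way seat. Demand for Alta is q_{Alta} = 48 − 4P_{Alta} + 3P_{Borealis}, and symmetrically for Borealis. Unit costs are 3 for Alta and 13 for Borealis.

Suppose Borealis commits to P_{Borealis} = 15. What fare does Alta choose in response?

Alta's profit: π = (P_{Alta} − 3)(48 − 4P_{Alta} + 3P_{Borealis}).
∂π/∂P_{Alta} = 60 − 8P_{Alta} + 3P_{Borealis} = 0 ⇒ P_{Alta} = 7.5 + 0.375P_{Borealis}.
At P_{Borealis} = 15: P_{Alta} = 7.5 + 0.375·15 = 13.125.

13.125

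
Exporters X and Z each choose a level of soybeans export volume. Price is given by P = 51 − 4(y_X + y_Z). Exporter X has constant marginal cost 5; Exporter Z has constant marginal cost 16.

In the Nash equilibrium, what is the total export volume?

Exporter X's profit: π = y_X(51 − 4(y_X + y_Z)) − 5y_X.
∂π/∂y_X = 46 − 8y_X − 4y_Z = 0, so y_X = 5.75 − 0.5y_Z.
By the same steps for Z: y_Z = 4.375 − 0.5y_X.
Substituting the second reaction function into the first: y_X = 5.75 − 0.5(4.375 − 0.5y_X), which gives 0.75y_X = 3.5625 ⇒ y_X = 4.75.
Then y_Z = 4.375 − 0.5·4.75 = 2.
Total export volume: 4.75 + 2 = 6.75.

6.75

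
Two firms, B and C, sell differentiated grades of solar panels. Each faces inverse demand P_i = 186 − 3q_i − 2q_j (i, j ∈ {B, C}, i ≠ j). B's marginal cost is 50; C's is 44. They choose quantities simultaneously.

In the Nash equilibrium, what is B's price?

Firm B's profit: π = q_B(186 − 3q_B − 2q_C) − 50q_B.
∂π/∂q_B = 136 − 6q_B − 2q_C = 0 ⇒ q_B = 68/3 − (1/3)q_C.
Similarly q_C = 71/3 − (1/3)q_B.
Substituting the second reaction function into the first: q_B = 68/3 − (1/3)(71/3 − (1/3)q_B), which gives (8/9)q_B = 133/9 ⇒ q_B = 16.625.
Then q_C = 71/3 − (1/3)·16.625 = 18.125.
P_B = 186 − 3·16.625 − 2·18.125 = 99.875.

99.875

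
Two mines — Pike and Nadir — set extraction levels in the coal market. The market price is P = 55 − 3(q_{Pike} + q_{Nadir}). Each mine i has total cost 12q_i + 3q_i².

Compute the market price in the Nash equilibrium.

Mine Pike's profit: π = q_{Pike}(55 − 3(q_{Pike} + q_{Nadir})) − 12q_{Pike} − 3q_{Pike}².
∂π/∂q_{Pike} = 43 − 12q_{Pike} − 3q_{Nadir} = 0, so q_{Pike} = 43/12 − 0.25q_{Nadir}.
By symmetry q_{Nadir} = q_{Pike}; substituting into the reaction function, 1.25q_{Pike} = 43/12 and q_{Pike} = 43/15.
Equilibrium price: P = 55 − 3·(86/15) = 37.8.

37.8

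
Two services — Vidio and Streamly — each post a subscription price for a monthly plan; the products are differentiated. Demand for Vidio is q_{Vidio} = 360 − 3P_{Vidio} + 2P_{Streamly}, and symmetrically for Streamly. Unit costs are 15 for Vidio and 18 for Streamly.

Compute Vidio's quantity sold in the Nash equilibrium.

Vidio's profit: π = (P_{Vidio} − 15)(360 − 3P_{Vidio} + 2P_{Streamly}).
∂π/∂P_{Vidio} = 405 − 6P_{Vidio} + 2P_{Streamly} = 0 ⇒ P_{Vidio} = 67.5 + (1/3)P_{Streamly}.
Similarly P_{Streamly} = 69 + (1/3)P_{Vidio}.
Substituting the second reaction function into the first: P_{Vidio} = 67.5 + (1/3)(69 + (1/3)P_{Vidio}), which gives (8/9)P_{Vidio} = 90.5 ⇒ P_{Vidio} = 101.8125.
Then P_{Streamly} = 69 + (1/3)·101.8125 = 102.9375.
q_{Vidio} = 360 − 3·101.8125 + 2·102.9375 = 260.4375.

260.4375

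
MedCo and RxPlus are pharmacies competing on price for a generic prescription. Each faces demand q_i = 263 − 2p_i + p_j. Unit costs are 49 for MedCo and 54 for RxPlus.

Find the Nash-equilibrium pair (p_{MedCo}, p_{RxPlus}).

MedCo's profit: π = (p_{MedCo} − 49)(263 − 2p_{MedCo} + p_{RxPlus}).
∂π/∂p_{MedCo} = 361 − 4p_{MedCo} + p_{RxPlus} = 0 ⇒ p_{MedCo} = 90.25 + 0.25p_{RxPlus}.
Similarly p_{RxPlus} = 92.75 + 0.25p_{MedCo}.
Solving the two reaction functions simultaneously: (1 − (0.25)(0.25))p_{MedCo} = 90.25 + 0.25·92.75, so 0.9375p_{MedCo} = 113.4375 and p_{MedCo} = 121.
Then p_{RxPlus} = 92.75 + 0.25·121 = 123.

121, 123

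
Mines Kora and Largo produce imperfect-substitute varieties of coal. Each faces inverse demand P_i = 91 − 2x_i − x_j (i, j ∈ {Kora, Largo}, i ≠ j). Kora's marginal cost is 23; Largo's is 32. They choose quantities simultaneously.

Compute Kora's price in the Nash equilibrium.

51.4

Mine Kora's profit: π = x_{Kora}(91 − 2x_{Kora} − x_{Largo}) − 23x_{Kora}.
∂π/∂x_{Kora} = 68 − 4x_{Kora} − x_{Largo} = 0 ⇒ x_{Kora} = 17 − 0.25x_{Largo}.
Similarly x_{Largo} = 14.75 − 0.25x_{Kora}.
Plugging x_{Largo} into Kora's best response: x_{Kora} = 17 − 0.25(14.75 − 0.25x_{Kora}) ⇒ 0.9375x_{Kora} = 13.3125, so x_{Kora} = 14.2.
Then x_{Largo} = 14.75 − 0.25·14.2 = 11.2.
P_{Kora} = 91 − 2·14.2 − 11.2 = 51.4.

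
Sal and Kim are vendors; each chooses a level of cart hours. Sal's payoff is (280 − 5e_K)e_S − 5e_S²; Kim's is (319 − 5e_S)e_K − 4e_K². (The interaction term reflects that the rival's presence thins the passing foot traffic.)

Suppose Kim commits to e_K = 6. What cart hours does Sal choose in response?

Expanding Sal's payoff: 280e_S − 5e_Ke_S − 5e_S².
∂π/∂e_S = 280 − 5e_K − 10e_S = 0, so e_S = 28 − 0.5e_K.
At e_K = 6: e_S = 28 − 0.5·6 = 25.

25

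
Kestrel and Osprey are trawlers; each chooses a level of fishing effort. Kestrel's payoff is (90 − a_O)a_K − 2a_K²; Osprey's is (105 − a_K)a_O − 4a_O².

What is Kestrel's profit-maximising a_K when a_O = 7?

20.75

Expanding Kestrel's payoff: 90a_K − a_Oa_K − 2a_K².
∂π/∂a_K = 90 − a_O − 4a_K = 0, so a_K = 22.5 − 0.25a_O.
At a_O = 7: a_K = 22.5 − 0.25·7 = 20.75.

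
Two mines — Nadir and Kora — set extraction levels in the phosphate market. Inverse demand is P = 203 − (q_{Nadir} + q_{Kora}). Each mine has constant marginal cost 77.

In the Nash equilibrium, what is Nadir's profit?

1764

Mine Nadir's profit: π = q_{Nadir}(203 − (q_{Nadir} + q_{Kora})) − 77q_{Nadir}.
∂π/∂q_{Nadir} = 126 − 2q_{Nadir} − q_{Kora} = 0, so q_{Nadir} = 63 − 0.5q_{Kora}.
Setting q_{Nadir} = q_{Kora} in the reaction function: q_{Nadir} = 63 − 0.5q_{Nadir}, so q_{Nadir} = 63 / 1.5 = 42.
Price P = 203 − 84 = 119.
Nadir's profit: (119 − 77)·42 = 1764.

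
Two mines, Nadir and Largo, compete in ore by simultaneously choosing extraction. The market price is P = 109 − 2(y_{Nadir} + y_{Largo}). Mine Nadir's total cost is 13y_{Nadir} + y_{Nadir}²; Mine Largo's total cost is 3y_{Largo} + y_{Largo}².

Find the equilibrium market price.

Mine Nadir's profit: π = y_{Nadir}(109 − 2(y_{Nadir} + y_{Largo})) − 13y_{Nadir} − y_{Nadir}².
∂π/∂y_{Nadir} = 96 − 6y_{Nadir} − 2y_{Largo} = 0, so y_{Nadir} = 16 − (1/3)y_{Largo}.
By the same steps for Largo: y_{Largo} = 53/3 − (1/3)y_{Nadir}.
Solving the two reaction functions simultaneously: (1 − (−1/3)(−1/3))y_{Nadir} = 16 − (1/3)·(53/3), so (8/9)y_{Nadir} = 91/9 and y_{Nadir} = 11.375.
Then y_{Largo} = 53/3 − (1/3)·11.375 = 13.875.
Equilibrium price: P = 109 − 2·25.25 = 58.5.

58.5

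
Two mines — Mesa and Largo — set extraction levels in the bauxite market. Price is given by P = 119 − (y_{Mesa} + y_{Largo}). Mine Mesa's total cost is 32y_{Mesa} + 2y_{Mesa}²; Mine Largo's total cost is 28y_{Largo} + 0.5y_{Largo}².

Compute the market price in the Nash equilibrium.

82

Mine Mesa's profit: π = y_{Mesa}(119 − (y_{Mesa} + y_{Largo})) − 32y_{Mesa} − 2y_{Mesa}².
∂π/∂y_{Mesa} = 87 − 6y_{Mesa} − y_{Largo} = 0, so y_{Mesa} = 14.5 − (1/6)y_{Largo}.
For Largo: ∂π/∂y_{Largo} = 91 − 3y_{Largo} − y_{Mesa} = 0 ⇒ y_{Largo} = 91/3 − (1/3)y_{Mesa}.
Substituting the second reaction function into the first: y_{Mesa} = 14.5 − (1/6)(91/3 − (1/3)y_{Mesa}), which gives (17/18)y_{Mesa} = 85/9 ⇒ y_{Mesa} = 10.
Then y_{Largo} = 91/3 − (1/3)·10 = 27.
Equilibrium price: P = 119 − 37 = 82.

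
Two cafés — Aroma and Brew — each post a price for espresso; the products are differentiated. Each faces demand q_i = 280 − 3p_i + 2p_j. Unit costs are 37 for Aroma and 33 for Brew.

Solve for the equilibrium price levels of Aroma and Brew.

97, 95.5

Aroma's profit: π = (p_{Aroma} − 37)(280 − 3p_{Aroma} + 2p_{Brew}).
∂π/∂p_{Aroma} = 391 − 6p_{Aroma} + 2p_{Brew} = 0 ⇒ p_{Aroma} = 391/6 + (1/3)p_{Brew}.
Similarly p_{Brew} = 379/6 + (1/3)p_{Aroma}.
Solving the two reaction functions simultaneously: (1 − (1/3)(1/3))p_{Aroma} = 391/6 + (1/3)·(379/6), so (8/9)p_{Aroma} = 776/9 and p_{Aroma} = 97.
Then p_{Brew} = 379/6 + (1/3)·97 = 95.5.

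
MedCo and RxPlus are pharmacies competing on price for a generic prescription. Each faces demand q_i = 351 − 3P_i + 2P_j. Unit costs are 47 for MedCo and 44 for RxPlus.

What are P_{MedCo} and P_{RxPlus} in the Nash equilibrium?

122.4375, 121.3125

MedCo's profit: π = (P_{MedCo} − 47)(351 − 3P_{MedCo} + 2P_{RxPlus}).
∂π/∂P_{MedCo} = 492 − 6P_{MedCo} + 2P_{RxPlus} = 0 ⇒ P_{MedCo} = 82 + (1/3)P_{RxPlus}.
Similarly P_{RxPlus} = 80.5 + (1/3)P_{MedCo}.
Solving the two reaction functions simultaneously: (1 − (1/3)(1/3))P_{MedCo} = 82 + (1/3)·80.5, so (8/9)P_{MedCo} = 653/6 and P_{MedCo} = 122.4375.
Then P_{RxPlus} = 80.5 + (1/3)·122.4375 = 121.3125.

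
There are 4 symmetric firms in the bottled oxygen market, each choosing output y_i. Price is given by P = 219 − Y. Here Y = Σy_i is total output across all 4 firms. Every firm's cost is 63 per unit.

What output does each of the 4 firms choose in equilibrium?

A representative firm's profit is π_i = y_i(219 − Y) − 63y_i, with Y = y_i + Σ_{j≠i} y_j.
First-order condition: 156 − 2y_i − Σ_{j≠i} y_j = 0.
In a symmetric equilibrium every firm chooses the same y, so Σ_{j≠i} y_j = 3y. The condition becomes 156 − 5y = 0, giving y = 156/5 = 31.2.

31.2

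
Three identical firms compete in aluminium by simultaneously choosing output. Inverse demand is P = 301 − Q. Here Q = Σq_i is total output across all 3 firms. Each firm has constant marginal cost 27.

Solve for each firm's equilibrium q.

A representative firm's profit is π_i = q_i(301 − Q) − 27q_i, with Q = q_i + Σ_{j≠i} q_j.
First-order condition: 274 − 2q_i − Σ_{j≠i} q_j = 0.
With identical firms, set every q_j = q: then 274 − 2q − 2q = 0, i.e. q = 274/4 = 68.5.

68.5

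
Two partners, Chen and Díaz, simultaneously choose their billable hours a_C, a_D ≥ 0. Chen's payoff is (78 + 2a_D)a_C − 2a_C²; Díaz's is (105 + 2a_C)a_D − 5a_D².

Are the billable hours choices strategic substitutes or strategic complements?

Expanding Chen's payoff: 78a_C + 2a_Da_C − 2a_C².
∂π/∂a_C = 78 + 2a_D − 4a_C = 0, so a_C = 19.5 + 0.5a_D.
The best-response slope da_C/da_D = 0.5 > 0: the reaction function is upward-sloping, so the choices are strategic complements.

strategic complements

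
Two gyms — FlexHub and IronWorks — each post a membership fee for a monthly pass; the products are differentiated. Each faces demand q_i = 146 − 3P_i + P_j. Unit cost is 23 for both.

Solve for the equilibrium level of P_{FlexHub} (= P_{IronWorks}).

FlexHub's profit: π = (P_{FlexHub} − 23)(146 − 3P_{FlexHub} + P_{IronWorks}).
∂π/∂P_{FlexHub} = 215 − 6P_{FlexHub} + P_{IronWorks} = 0 ⇒ P_{FlexHub} = 215/6 + (1/6)P_{IronWorks}.
The game is symmetric, so in equilibrium P_{IronWorks} = P_{FlexHub}: the reaction function gives (5/6)P_{FlexHub} = 215/6, hence P_{FlexHub} = 43.

43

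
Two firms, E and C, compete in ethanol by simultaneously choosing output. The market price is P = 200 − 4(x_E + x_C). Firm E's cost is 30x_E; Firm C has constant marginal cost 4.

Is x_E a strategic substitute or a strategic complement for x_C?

Firm E's profit: π = x_E(200 − 4(x_E + x_C)) − 30x_E.
∂π/∂x_E = 170 − 8x_E − 4x_C = 0, so x_E = 21.25 − 0.5x_C.
The best-response slope dx_E/dx_C = −0.5 < 0: the reaction function is downward-sloping, so the choices are strategic substitutes.

strategic substitutes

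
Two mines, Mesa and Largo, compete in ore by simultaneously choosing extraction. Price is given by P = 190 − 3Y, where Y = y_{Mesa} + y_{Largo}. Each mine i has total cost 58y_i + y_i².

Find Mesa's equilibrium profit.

Mine Mesa's profit: π = y_{Mesa}(190 − 3(y_{Mesa} + y_{Largo})) − 58y_{Mesa} − y_{Mesa}².
∂π/∂y_{Mesa} = 132 − 8y_{Mesa} − 3y_{Largo} = 0, so y_{Mesa} = 16.5 − 0.375y_{Largo}.
Setting y_{Mesa} = y_{Largo} in the reaction function: y_{Mesa} = 16.5 − 0.375y_{Mesa}, so y_{Mesa} = 16.5 / 1.375 = 12.
Price P = 190 − 3·24 = 118.
Mesa's profit: (118 − 58)·12 − (12)² = 576.

576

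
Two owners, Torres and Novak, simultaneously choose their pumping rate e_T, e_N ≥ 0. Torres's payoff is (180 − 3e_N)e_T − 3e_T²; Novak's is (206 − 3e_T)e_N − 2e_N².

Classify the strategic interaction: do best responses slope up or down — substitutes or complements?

strategic substitutes

Expanding Torres's payoff: 180e_T − 3e_Ne_T − 3e_T².
∂π/∂e_T = 180 − 3e_N − 6e_T = 0, so e_T = 30 − 0.5e_N.
The best-response slope de_T/de_N = −0.5 < 0: the reaction function is downward-sloping, so the choices are strategic substitutes.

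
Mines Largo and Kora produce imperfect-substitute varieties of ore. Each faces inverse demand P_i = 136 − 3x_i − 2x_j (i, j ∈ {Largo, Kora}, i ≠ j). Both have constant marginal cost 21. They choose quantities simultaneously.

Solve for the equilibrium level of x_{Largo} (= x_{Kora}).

Mine Largo's profit: π = x_{Largo}(136 − 3x_{Largo} − 2x_{Kora}) − 21x_{Largo}.
∂π/∂x_{Largo} = 115 − 6x_{Largo} − 2x_{Kora} = 0 ⇒ x_{Largo} = 115/6 − (1/3)x_{Kora}.
The game is symmetric, so in equilibrium x_{Kora} = x_{Largo}: the reaction function gives (4/3)x_{Largo} = 115/6, hence x_{Largo} = 14.375.

14.375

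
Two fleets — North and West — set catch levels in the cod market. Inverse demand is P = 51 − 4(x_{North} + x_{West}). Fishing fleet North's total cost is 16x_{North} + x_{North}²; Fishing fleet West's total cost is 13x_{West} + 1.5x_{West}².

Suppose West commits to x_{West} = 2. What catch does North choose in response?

Fishing fleet North's profit: π = x_{North}(51 − 4(x_{North} + x_{West})) − 16x_{North} − x_{North}².
∂π/∂x_{North} = 35 − 10x_{North} − 4x_{West} = 0, so x_{North} = 3.5 − 0.4x_{West}.
At x_{West} = 2: x_{North} = 3.5 − 0.4·2 = 2.7.

2.7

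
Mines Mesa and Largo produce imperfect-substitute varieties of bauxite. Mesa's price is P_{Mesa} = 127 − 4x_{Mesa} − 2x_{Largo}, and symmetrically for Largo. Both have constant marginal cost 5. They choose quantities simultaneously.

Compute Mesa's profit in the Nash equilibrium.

595.36

Mine Mesa's profit: π = x_{Mesa}(127 − 4x_{Mesa} − 2x_{Largo}) − 5x_{Mesa}.
∂π/∂x_{Mesa} = 122 − 8x_{Mesa} − 2x_{Largo} = 0 ⇒ x_{Mesa} = 15.25 − 0.25x_{Largo}.
By symmetry x_{Largo} = x_{Mesa}; substituting into the reaction function, 1.25x_{Mesa} = 15.25 and x_{Mesa} = 12.2.
P_{Mesa} = 127 − 4·12.2 − 2·12.2 = 53.8.
Profit = (53.8 − 5)·12.2 = 595.36.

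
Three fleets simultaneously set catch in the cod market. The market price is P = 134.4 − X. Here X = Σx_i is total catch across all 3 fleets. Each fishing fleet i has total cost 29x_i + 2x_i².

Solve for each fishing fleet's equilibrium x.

A representative fishing fleet's profit is π_i = x_i(134.4 − X) − 29x_i − 2x_i², with X = x_i + Σ_{j≠i} x_j.
First-order condition: 105.4 − 6x_i − Σ_{j≠i} x_j = 0.
With identical fishing fleets, set every x_j = x: then 105.4 − 6x − 2x = 0, i.e. x = 105.4/8 = 13.175.

13.175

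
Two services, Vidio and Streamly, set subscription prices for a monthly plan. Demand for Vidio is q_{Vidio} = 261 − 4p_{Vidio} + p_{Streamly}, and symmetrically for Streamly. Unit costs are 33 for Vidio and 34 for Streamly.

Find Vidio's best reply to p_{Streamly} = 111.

Vidio's profit: π = (p_{Vidio} − 33)(261 − 4p_{Vidio} + p_{Streamly}).
∂π/∂p_{Vidio} = 393 − 8p_{Vidio} + p_{Streamly} = 0 ⇒ p_{Vidio} = 49.125 + 0.125p_{Streamly}.
At p_{Streamly} = 111: p_{Vidio} = 49.125 + 0.125·111 = 63.

63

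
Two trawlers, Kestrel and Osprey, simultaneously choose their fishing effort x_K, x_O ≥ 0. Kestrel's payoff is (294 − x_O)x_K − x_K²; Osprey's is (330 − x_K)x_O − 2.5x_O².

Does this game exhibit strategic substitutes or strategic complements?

Expanding Kestrel's payoff: 294x_K − x_Ox_K − x_K².
∂π/∂x_K = 294 − x_O − 2x_K = 0, so x_K = 147 − 0.5x_O.
The best-response slope dx_K/dx_O = −0.5 < 0: the reaction function is downward-sloping, so the choices are strategic substitutes.

strategic substitutes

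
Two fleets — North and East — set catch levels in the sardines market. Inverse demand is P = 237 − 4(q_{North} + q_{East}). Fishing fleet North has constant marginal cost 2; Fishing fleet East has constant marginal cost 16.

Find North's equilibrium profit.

Fishing fleet North's profit: π = q_{North}(237 − 4(q_{North} + q_{East})) − 2q_{North}.
∂π/∂q_{North} = 235 − 8q_{North} − 4q_{East} = 0, so q_{North} = 29.375 − 0.5q_{East}.
By the same steps for East: q_{East} = 27.625 − 0.5q_{North}.
Plugging q_{East} into North's best response: q_{North} = 29.375 − 0.5(27.625 − 0.5q_{North}) ⇒ 0.75q_{North} = 15.5625, so q_{North} = 20.75.
Then q_{East} = 27.625 − 0.5·20.75 = 17.25.
Price P = 237 − 4·38 = 85.
North's profit: (85 − 2)·20.75 = 1722.25.

1722.25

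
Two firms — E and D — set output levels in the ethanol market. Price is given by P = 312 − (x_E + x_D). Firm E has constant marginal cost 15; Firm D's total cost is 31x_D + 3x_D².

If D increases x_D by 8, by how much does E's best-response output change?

-4

Firm E's profit: π = x_E(312 − (x_E + x_D)) − 15x_E.
∂π/∂x_E = 297 − 2x_E − x_D = 0, so x_E = 148.5 − 0.5x_D.
The reaction-function slope is −0.5, so an 8-unit rise in x_D moves x_E by −0.5 × 8 = −4. E's best response falls — the actions are strategic substitutes.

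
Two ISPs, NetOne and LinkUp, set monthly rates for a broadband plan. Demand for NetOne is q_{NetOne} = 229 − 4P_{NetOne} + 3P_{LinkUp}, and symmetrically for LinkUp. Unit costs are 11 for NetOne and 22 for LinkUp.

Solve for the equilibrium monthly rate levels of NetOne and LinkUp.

NetOne's profit: π = (P_{NetOne} − 11)(229 − 4P_{NetOne} + 3P_{LinkUp}).
∂π/∂P_{NetOne} = 273 − 8P_{NetOne} + 3P_{LinkUp} = 0 ⇒ P_{NetOne} = 34.125 + 0.375P_{LinkUp}.
Similarly P_{LinkUp} = 39.625 + 0.375P_{NetOne}.
Solving the two reaction functions simultaneously: (1 − (0.375)(0.375))P_{NetOne} = 34.125 + 0.375·39.625, so (55/64)P_{NetOne} = 3135/64 and P_{NetOne} = 57.
Then P_{LinkUp} = 39.625 + 0.375·57 = 61.

57, 61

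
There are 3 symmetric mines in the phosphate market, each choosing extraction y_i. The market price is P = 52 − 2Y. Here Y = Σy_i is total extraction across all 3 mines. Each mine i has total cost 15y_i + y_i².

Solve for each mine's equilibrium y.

A representative mine's profit is π_i = y_i(52 − 2Y) − 15y_i − y_i², with Y = y_i + Σ_{j≠i} y_j.
First-order condition: 37 − 6y_i − 2Σ_{j≠i} y_j = 0.
In a symmetric equilibrium every mine chooses the same y, so Σ_{j≠i} y_j = 2y. The condition becomes 37 − 10y = 0, giving y = 37/10 = 3.7.

3.7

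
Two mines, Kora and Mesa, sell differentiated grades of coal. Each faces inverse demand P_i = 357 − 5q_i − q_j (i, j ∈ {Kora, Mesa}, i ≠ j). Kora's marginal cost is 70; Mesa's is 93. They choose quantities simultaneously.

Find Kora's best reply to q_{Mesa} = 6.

28.1

Mine Kora's profit: π = q_{Kora}(357 − 5q_{Kora} − q_{Mesa}) − 70q_{Kora}.
∂π/∂q_{Kora} = 287 − 10q_{Kora} − q_{Mesa} = 0 ⇒ q_{Kora} = 28.7 − 0.1q_{Mesa}.
At q_{Mesa} = 6: q_{Kora} = 28.7 − 0.1·6 = 28.1.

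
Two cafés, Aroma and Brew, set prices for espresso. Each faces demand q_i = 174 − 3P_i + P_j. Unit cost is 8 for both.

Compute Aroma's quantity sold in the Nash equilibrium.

94.8

Aroma's profit: π = (P_{Aroma} − 8)(174 − 3P_{Aroma} + P_{Brew}).
∂π/∂P_{Aroma} = 198 − 6P_{Aroma} + P_{Brew} = 0 ⇒ P_{Aroma} = 33 + (1/6)P_{Brew}.
By symmetry P_{Brew} = P_{Aroma}; substituting into the reaction function, (5/6)P_{Aroma} = 33 and P_{Aroma} = 39.6.
q_{Aroma} = 174 − 3·39.6 + 39.6 = 94.8.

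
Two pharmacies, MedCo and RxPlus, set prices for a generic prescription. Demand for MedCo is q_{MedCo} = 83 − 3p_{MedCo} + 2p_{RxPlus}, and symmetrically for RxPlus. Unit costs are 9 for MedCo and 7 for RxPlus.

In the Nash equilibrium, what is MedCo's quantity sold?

MedCo's profit: π = (p_{MedCo} − 9)(83 − 3p_{MedCo} + 2p_{RxPlus}).
∂π/∂p_{MedCo} = 110 − 6p_{MedCo} + 2p_{RxPlus} = 0 ⇒ p_{MedCo} = 55/3 + (1/3)p_{RxPlus}.
Similarly p_{RxPlus} = 52/3 + (1/3)p_{MedCo}.
Solving the two reaction functions simultaneously: (1 − (1/3)(1/3))p_{MedCo} = 55/3 + (1/3)·(52/3), so (8/9)p_{MedCo} = 217/9 and p_{MedCo} = 27.125.
Then p_{RxPlus} = 52/3 + (1/3)·27.125 = 26.375.
q_{MedCo} = 83 − 3·27.125 + 2·26.375 = 54.375.

54.375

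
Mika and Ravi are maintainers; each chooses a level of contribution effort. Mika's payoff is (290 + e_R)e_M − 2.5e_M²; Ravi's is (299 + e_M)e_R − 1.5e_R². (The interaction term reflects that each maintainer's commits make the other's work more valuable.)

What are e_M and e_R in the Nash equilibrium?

Expanding Mika's payoff: 290e_M + e_Re_M − 2.5e_M².
∂π/∂e_M = 290 + e_R − 5e_M = 0, so e_M = 58 + 0.2e_R.
Likewise for Ravi: e_R = 299/3 + (1/3)e_M.
Plugging e_R into Mika's best response: e_M = 58 + 0.2(299/3 + (1/3)e_M) ⇒ (14/15)e_M = 1169/15, so e_M = 83.5.
Then e_R = 299/3 + (1/3)·83.5 = 127.5.

83.5, 127.5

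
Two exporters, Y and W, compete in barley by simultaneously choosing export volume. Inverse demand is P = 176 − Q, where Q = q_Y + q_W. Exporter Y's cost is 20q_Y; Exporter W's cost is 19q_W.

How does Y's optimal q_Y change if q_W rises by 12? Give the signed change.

-6

Exporter Y's profit: π = q_Y(176 − (q_Y + q_W)) − 20q_Y.
∂π/∂q_Y = 156 − 2q_Y − q_W = 0, so q_Y = 78 − 0.5q_W.
The reaction-function slope is −0.5, so a 12-unit rise in q_W moves q_Y by −0.5 × 12 = −6. Y's best response falls — the actions are strategic substitutes.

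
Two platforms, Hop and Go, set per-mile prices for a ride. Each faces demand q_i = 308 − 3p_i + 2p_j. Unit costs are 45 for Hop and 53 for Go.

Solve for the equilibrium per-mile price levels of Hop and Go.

Hop's profit: π = (p_{Hop} − 45)(308 − 3p_{Hop} + 2p_{Go}).
∂π/∂p_{Hop} = 443 − 6p_{Hop} + 2p_{Go} = 0 ⇒ p_{Hop} = 443/6 + (1/3)p_{Go}.
Similarly p_{Go} = 467/6 + (1/3)p_{Hop}.
Substituting the second reaction function into the first: p_{Hop} = 443/6 + (1/3)(467/6 + (1/3)p_{Hop}), which gives (8/9)p_{Hop} = 898/9 ⇒ p_{Hop} = 112.25.
Then p_{Go} = 467/6 + (1/3)·112.25 = 115.25.

112.25, 115.25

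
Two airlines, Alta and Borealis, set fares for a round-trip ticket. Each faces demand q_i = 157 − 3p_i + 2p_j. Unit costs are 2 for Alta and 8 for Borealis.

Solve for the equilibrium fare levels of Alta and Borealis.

Alta's profit: π = (p_{Alta} − 2)(157 − 3p_{Alta} + 2p_{Borealis}).
∂π/∂p_{Alta} = 163 − 6p_{Alta} + 2p_{Borealis} = 0 ⇒ p_{Alta} = 163/6 + (1/3)p_{Borealis}.
Similarly p_{Borealis} = 181/6 + (1/3)p_{Alta}.
Plugging p_{Borealis} into Alta's best response: p_{Alta} = 163/6 + (1/3)(181/6 + (1/3)p_{Alta}) ⇒ (8/9)p_{Alta} = 335/9, so p_{Alta} = 41.875.
Then p_{Borealis} = 181/6 + (1/3)·41.875 = 44.125.

41.875, 44.125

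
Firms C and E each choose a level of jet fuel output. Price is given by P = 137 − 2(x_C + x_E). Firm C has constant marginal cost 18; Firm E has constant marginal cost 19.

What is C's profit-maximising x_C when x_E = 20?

19.75

Firm C's profit: π = x_C(137 − 2(x_C + x_E)) − 18x_C.
∂π/∂x_C = 119 − 4x_C − 2x_E = 0, so x_C = 29.75 − 0.5x_E.
At x_E = 20: x_C = 29.75 − 0.5·20 = 19.75.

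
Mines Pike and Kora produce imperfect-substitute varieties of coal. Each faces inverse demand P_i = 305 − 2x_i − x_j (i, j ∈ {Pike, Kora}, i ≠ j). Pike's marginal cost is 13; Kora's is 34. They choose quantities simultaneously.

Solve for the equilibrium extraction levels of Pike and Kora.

Mine Pike's profit: π = x_{Pike}(305 − 2x_{Pike} − x_{Kora}) − 13x_{Pike}.
∂π/∂x_{Pike} = 292 − 4x_{Pike} − x_{Kora} = 0 ⇒ x_{Pike} = 73 − 0.25x_{Kora}.
Similarly x_{Kora} = 67.75 − 0.25x_{Pike}.
Solving the two reaction functions simultaneously: (1 − (−0.25)(−0.25))x_{Pike} = 73 − 0.25·67.75, so 0.9375x_{Pike} = 56.0625 and x_{Pike} = 59.8.
Then x_{Kora} = 67.75 − 0.25·59.8 = 52.8.

59.8, 52.8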